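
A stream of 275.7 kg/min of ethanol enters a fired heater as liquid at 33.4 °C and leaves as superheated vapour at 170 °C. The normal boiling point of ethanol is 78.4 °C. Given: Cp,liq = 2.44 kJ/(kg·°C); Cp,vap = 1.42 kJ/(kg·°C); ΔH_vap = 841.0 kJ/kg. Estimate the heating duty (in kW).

Q = 4970 kW

liquid 33.4→78.4 °C: 109.8 kJ/kg
vaporisation at 78.4 °C: 841 kJ/kg
vapour 78.4→170 °C: 130.07 kJ/kg
Δh = 109.8 + 841 + 130.07 = 1080.9 kJ/kg
Q = ṁ·Δh = 275.7 kg/min × 1080.9 kJ/kg = 298000 kJ/min
|Q| = 4966.6 kW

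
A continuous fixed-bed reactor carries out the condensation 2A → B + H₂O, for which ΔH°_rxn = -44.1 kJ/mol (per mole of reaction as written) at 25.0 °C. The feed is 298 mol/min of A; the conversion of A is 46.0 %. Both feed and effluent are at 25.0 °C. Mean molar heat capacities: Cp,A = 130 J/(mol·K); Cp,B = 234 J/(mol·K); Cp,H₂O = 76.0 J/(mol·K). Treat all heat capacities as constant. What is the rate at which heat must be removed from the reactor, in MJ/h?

Extent of reaction ξ = 0.460 × 298 / 2 = 68.54 mol/min
Reaction term: ξ·ΔH°_rxn = 68.54 × -44.1 = -3022.6 kJ/min
Q = ΔH = -3022.6 kJ/min = -50.377 kW
Heat removed = 181.36 MJ/h

Q_out = 181 MJ/h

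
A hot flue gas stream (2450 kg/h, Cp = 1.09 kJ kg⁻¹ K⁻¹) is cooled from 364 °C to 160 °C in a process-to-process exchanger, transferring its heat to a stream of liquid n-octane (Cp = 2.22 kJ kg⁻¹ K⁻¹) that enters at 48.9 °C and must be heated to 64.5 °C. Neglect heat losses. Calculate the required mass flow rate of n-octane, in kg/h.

ṁ_c = 15700 kg/h

Heat released by hot stream: Q = 2450 × 1.09 × (364 − 160) = 544780 kJ/h
Energy balance on cold side (adiabatic exchanger): Q = ṁ_c·Cp_c·(T_c,out − T_c,in)
ṁ_c = 544780 / [2.22 × (64.5 − 48.9)] = 15731 kg/h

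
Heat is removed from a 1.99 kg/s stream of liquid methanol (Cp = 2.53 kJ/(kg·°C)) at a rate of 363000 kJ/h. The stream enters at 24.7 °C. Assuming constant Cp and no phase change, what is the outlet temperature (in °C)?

T_out = 4.67 °C

Q = 363000 kJ/h = 100.83 kJ/s
ΔT = Q/(ṁ·Cp) = 100.83/(1.99×2.53) = 20.028 K
T_out = 24.7 − 20.028 = 4.6723 °C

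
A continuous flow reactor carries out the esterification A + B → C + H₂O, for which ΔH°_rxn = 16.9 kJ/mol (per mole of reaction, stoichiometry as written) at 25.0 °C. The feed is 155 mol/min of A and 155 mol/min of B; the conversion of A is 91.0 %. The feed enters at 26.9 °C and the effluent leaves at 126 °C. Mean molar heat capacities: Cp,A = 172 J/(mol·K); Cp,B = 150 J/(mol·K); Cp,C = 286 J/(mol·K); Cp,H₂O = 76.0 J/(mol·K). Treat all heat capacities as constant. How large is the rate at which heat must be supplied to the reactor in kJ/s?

Extent of reaction ξ = 0.910 × 155 = 141.05 mol/min
Reaction term: ξ·ΔH°_rxn = 141.05 × 16.9 = 2383.7 kJ/min
Sensible, feed 26.9→25 °C: -94.829 kJ/min
Outlet flows (mol/min): A 13.95, B 13.95, C 141.05, H₂O 141.05
Sensible, products 25→126 °C: 5610.8 kJ/min
Q = ΔH = 7899.7 kJ/min = 131.66 kW
Heat supplied = 131.66 kJ/s

Q_in = 132 kJ/s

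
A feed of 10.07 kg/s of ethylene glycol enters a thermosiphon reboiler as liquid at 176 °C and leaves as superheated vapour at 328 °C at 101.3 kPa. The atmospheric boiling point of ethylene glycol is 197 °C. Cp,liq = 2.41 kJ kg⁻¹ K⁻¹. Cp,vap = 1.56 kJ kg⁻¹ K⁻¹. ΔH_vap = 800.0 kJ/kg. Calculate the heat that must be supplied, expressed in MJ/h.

liquid 176→197 °C: 50.61 kJ/kg
vaporisation at 197 °C: 800 kJ/kg
vapour 197→328 °C: 204.36 kJ/kg
Δh = 50.61 + 800 + 204.36 = 1055 kJ/kg
Q = ṁ·Δh = 10.07 kg/s × 1055 kJ/kg = 10624 kJ/s
|Q| = 10624 kW = 38245 MJ/h

Q = 38200 MJ/h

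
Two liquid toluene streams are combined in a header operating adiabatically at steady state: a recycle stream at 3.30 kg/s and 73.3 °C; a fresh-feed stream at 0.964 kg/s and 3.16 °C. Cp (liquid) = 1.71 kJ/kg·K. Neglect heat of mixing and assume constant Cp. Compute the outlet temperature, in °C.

T_out = 57.4 °C

Energy balance with Q = 0: Σ ṁᵢCp,ᵢ(T_out − Tᵢ) = 0
T_out = Σ ṁᵢCp,ᵢTᵢ / Σ ṁᵢCp,ᵢ
      = 418.84 / 7.2914 = 57.443 °C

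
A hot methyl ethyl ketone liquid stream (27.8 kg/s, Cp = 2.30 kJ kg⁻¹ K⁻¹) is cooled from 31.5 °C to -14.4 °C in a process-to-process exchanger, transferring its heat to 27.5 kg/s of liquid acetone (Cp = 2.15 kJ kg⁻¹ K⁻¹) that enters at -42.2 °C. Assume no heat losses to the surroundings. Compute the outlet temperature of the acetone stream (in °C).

T_c,out = 7.44 °C

Heat released by hot stream: Q = 27.8 × 2.30 × (31.5 − -14.4) = 2934.8 kJ/s
Energy balance on cold side (adiabatic exchanger): Q = ṁ_c·Cp_c·(T_c,out − T_c,in)
T_c,out = -42.2 + 2934.8/(27.5 × 2.15) = 7.438 °C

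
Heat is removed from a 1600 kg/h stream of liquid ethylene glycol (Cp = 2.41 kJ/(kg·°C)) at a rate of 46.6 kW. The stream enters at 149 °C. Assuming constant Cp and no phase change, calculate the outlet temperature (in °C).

Q = 46.6 kW = 167760 kJ/h
ΔT = Q/(ṁ·Cp) = 167760/(1600×2.41) = 43.506 K
T_out = 149 − 43.506 = 105.49 °C

T_out = 105 °C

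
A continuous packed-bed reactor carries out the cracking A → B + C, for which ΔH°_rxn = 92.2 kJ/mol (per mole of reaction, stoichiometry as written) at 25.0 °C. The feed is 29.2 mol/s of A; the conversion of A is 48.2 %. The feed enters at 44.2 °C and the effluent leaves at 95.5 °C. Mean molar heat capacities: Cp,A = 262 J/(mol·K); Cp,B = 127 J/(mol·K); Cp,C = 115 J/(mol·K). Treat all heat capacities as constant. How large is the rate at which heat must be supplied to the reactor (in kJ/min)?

Extent of reaction ξ = 0.482 × 29.2 = 14.074 mol/s
Reaction term: ξ·ΔH°_rxn = 14.074 × 92.2 = 1297.7 kJ/s
Sensible, feed 44.2→25 °C: -146.89 kJ/s
Outlet flows (mol/s): A 15.126, B 14.074, C 14.074
Sensible, products 25→95.5 °C: 519.51 kJ/s
Q = ΔH = 1670.3 kJ/s = 1670.3 kW
Heat supplied = 100220 kJ/min

Q_in = 100000 kJ/min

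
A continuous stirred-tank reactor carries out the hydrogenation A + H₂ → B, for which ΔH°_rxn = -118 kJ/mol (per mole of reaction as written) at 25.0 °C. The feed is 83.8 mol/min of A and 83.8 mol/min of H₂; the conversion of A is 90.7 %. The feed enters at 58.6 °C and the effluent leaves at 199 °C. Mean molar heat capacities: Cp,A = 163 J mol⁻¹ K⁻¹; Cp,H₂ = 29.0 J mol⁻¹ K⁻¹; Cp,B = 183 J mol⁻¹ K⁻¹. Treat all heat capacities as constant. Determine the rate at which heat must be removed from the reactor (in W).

Extent of reaction ξ = 0.907 × 83.8 = 76.007 mol/min
Reaction term: ξ·ΔH°_rxn = 76.007 × -118 = -8968.8 kJ/min
Sensible, feed 58.6→25 °C: -540.61 kJ/min
Outlet flows (mol/min): A 7.7934, H₂ 7.7934, B 76.007
Sensible, products 25→199 °C: 2680.6 kJ/min
Q = ΔH = -6828.8 kJ/min = -113.81 kW
Heat removed = 113810 W

Q_out = 114000 W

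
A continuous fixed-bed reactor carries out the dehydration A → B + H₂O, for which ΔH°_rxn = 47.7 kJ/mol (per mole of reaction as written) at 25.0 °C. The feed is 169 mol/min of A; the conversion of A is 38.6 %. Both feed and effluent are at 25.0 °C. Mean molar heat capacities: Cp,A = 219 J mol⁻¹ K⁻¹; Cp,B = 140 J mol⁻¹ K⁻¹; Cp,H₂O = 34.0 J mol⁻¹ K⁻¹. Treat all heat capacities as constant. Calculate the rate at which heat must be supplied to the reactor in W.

Q_in = 51900 W

Extent of reaction ξ = 0.386 × 169 = 65.234 mol/min
Reaction term: ξ·ΔH°_rxn = 65.234 × 47.7 = 3111.7 kJ/min
Q = ΔH = 3111.7 kJ/min = 51.861 kW
Heat supplied = 51861 W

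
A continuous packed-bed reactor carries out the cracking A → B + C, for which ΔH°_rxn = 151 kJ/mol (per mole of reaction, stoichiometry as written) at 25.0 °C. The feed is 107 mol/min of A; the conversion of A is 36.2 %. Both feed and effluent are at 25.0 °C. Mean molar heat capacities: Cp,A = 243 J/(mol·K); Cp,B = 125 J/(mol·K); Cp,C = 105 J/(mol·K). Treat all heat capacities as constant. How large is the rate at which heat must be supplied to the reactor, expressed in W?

Extent of reaction ξ = 0.362 × 107 = 38.734 mol/min
Reaction term: ξ·ΔH°_rxn = 38.734 × 151 = 5848.8 kJ/min
Q = ΔH = 5848.8 kJ/min = 97.481 kW
Heat supplied = 97481 W

Q_in = 97500 W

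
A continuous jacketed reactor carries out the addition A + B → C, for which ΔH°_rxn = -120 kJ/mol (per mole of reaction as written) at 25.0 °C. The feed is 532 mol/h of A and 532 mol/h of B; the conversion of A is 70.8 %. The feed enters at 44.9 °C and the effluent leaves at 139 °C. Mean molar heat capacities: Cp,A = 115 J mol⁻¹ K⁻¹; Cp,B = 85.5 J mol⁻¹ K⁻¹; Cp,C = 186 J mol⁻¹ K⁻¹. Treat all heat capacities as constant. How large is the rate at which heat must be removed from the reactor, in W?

Extent of reaction ξ = 0.708 × 532 = 376.66 mol/h
Reaction term: ξ·ΔH°_rxn = 376.66 × -120 = -45199 kJ/h
Sensible, feed 44.9→25 °C: -2122.7 kJ/h
Outlet flows (mol/h): A 155.34, B 155.34, C 376.66
Sensible, products 25→139 °C: 11537 kJ/h
Q = ΔH = -35784 kJ/h = -9.94 kW
Heat removed = 9940 W

Q_out = 9940 W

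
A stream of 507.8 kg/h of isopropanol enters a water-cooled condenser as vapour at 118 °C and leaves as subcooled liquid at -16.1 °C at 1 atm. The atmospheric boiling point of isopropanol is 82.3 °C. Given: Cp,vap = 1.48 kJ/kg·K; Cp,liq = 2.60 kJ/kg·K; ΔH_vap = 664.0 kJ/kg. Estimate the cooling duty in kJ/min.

Q_c = 8230 kJ/min

vapour 118→82.3 °C: -52.836 kJ/kg
condensation at 82.3 °C: -664 kJ/kg
liquid 82.3→-16.1 °C: -255.84 kJ/kg
Δh = -52.836 + -664 + -255.84 = -972.68 kJ/kg
Q = ṁ·Δh = 507.8 kg/h × -972.68 kJ/kg = -493920 kJ/h
|Q| = 137.2 kW = 8232.1 kJ/min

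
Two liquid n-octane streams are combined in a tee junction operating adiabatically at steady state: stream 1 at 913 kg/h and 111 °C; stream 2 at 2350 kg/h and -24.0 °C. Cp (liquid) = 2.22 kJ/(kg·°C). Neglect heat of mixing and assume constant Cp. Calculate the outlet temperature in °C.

Adiabatic, steady state ⇒ Σ ṁᵢCp,ᵢ(T_out − Tᵢ) = 0
T_out = Σ ṁᵢCp,ᵢTᵢ / Σ ṁᵢCp,ᵢ
      = 99773 / 7243.9 = 13.774 °C

T_out = 13.8 °C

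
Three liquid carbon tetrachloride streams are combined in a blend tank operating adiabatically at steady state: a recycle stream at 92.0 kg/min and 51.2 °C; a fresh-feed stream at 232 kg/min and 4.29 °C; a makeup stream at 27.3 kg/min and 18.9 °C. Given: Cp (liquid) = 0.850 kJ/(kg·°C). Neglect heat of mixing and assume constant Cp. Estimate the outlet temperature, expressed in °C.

T_out = 17.7 °C

Adiabatic, steady state ⇒ Σ ṁᵢCp,ᵢ(T_out − Tᵢ) = 0
Σ ṁᵢCp,ᵢTᵢ = 92.0×0.850×51.2 + 232×0.850×4.29 + 27.3×0.850×18.9 = 5288.4
Σ ṁᵢCp,ᵢ = 92.0×0.850 + 232×0.850 + 27.3×0.850 = 298.61
T_out = 5288.4 / 298.61 = 17.71 °C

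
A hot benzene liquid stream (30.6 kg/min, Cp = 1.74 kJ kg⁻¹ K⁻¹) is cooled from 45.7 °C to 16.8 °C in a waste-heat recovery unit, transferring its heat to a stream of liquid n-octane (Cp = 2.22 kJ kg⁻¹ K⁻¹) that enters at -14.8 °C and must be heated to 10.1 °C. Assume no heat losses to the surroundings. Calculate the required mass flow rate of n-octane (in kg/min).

Heat released by hot stream: Q = 30.6 × 1.74 × (45.7 − 16.8) = 1538.8 kJ/min
Energy balance on cold side (adiabatic exchanger): Q = ṁ_c·Cp_c·(T_c,out − T_c,in)
ṁ_c = 1538.8 / [2.22 × (10.1 − -14.8)] = 27.837 kg/min

ṁ_c = 27.8 kg/min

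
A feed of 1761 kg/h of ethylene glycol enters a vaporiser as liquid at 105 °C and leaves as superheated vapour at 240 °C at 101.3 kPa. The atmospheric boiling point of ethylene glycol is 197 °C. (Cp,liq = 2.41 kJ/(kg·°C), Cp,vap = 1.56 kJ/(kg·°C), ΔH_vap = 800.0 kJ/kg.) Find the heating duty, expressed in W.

Q = 533000 W

liquid 105→197 °C: 221.72 kJ/kg
vaporisation at 197 °C: 800 kJ/kg
vapour 197→240 °C: 67.08 kJ/kg
Δh = 221.72 + 800 + 67.08 = 1088.8 kJ/kg
Q = ṁ·Δh = 1761 kg/h × 1088.8 kJ/kg = 1.9174e+06 kJ/h
|Q| = 532.6 kW = 532600 W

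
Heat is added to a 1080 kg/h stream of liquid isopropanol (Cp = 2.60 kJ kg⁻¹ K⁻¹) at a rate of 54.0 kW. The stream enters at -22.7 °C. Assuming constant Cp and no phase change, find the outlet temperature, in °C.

Q = 54.0 kW = 194400 kJ/h
ΔT = Q/(ṁ·Cp) = 194400/(1080×2.60) = 69.231 K
T_out = -22.7 + 69.231 = 46.531 °C

T_out = 46.5 °C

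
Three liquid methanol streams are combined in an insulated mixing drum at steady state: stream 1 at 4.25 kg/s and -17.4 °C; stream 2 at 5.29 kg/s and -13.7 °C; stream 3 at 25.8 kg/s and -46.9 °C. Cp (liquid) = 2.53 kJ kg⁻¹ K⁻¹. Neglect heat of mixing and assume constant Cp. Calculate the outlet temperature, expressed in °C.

Energy balance with Q = 0: Σ ṁᵢCp,ᵢ(T_out − Tᵢ) = 0
T_out = Σ ṁᵢCp,ᵢTᵢ / Σ ṁᵢCp,ᵢ
      = -3431.8 / 89.41 = -38.383 °C

T_out = -38.4 °C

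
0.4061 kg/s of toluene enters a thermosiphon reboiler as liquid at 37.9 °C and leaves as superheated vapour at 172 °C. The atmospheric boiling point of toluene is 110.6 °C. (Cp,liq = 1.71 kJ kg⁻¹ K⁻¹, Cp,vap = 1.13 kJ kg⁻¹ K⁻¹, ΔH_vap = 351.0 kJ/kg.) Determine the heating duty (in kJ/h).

Q = 796000 kJ/h

liquid 37.9→110.6 °C: 124.32 kJ/kg
vaporisation at 110.6 °C: 351 kJ/kg
vapour 110.6→172 °C: 69.382 kJ/kg
Δh = 124.32 + 351 + 69.382 = 544.7 kJ/kg
Q = ṁ·Δh = 0.4061 kg/s × 544.7 kJ/kg = 221.2 kJ/s
|Q| = 221.2 kW = 796330 kJ/h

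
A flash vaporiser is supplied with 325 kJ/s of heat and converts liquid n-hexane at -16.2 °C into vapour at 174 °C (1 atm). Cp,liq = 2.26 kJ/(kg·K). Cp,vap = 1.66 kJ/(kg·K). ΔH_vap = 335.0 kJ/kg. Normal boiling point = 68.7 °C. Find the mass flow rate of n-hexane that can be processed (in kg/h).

Δh = 2.26×(68.7−-16.2) + 335.0 + 1.66×(174−68.7) = 701.67 kJ/kg
Q = 325 kJ/s = 325 kJ/s = 1.17e+06 kJ/h
ṁ = Q/Δh = 1.17e+06 / 701.67 = 1667.4 kg/h

ṁ = 1670 kg/h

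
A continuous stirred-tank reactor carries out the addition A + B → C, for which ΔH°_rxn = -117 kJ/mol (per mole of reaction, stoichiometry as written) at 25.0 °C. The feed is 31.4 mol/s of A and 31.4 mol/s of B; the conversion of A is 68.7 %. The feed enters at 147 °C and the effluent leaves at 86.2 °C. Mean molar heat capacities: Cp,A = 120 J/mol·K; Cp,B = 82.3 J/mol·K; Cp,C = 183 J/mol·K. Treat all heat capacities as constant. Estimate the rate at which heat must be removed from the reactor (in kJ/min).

Extent of reaction ξ = 0.687 × 31.4 = 21.572 mol/s
Reaction term: ξ·ΔH°_rxn = 21.572 × -117 = -2523.9 kJ/s
Sensible, feed 147→25 °C: -774.97 kJ/s
Outlet flows (mol/s): A 9.8282, B 9.8282, C 21.572
Sensible, products 25→86.2 °C: 363.28 kJ/s
Q = ΔH = -2935.6 kJ/s = -2935.6 kW
Heat removed = 176140 kJ/min

Q_out = 176000 kJ/min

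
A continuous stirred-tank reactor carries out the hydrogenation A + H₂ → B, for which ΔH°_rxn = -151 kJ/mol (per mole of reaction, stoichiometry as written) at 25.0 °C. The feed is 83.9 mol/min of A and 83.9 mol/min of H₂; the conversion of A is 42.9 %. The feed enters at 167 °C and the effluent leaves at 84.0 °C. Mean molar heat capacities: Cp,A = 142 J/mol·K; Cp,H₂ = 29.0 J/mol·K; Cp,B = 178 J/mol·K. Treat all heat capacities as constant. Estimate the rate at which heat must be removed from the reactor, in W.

Q_out = 110000 W

Extent of reaction ξ = 0.429 × 83.9 = 35.993 mol/min
Reaction term: ξ·ΔH°_rxn = 35.993 × -151 = -5435 kJ/min
Sensible, feed 167→25 °C: -2037.3 kJ/min
Outlet flows (mol/min): A 47.907, H₂ 47.907, B 35.993
Sensible, products 25→84.0 °C: 861.33 kJ/min
Q = ΔH = -6610.9 kJ/min = -110.18 kW
Heat removed = 110180 W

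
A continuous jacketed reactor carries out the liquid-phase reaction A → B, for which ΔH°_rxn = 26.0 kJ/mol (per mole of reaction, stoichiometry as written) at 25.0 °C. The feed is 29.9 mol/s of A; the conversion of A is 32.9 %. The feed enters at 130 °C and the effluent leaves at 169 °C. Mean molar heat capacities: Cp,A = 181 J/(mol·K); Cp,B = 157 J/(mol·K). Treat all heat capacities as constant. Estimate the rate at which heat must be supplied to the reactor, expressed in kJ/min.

Extent of reaction ξ = 0.329 × 29.9 = 9.8371 mol/s
Reaction term: ξ·ΔH°_rxn = 9.8371 × 26.0 = 255.76 kJ/s
Sensible, feed 130→25 °C: -568.25 kJ/s
Outlet flows (mol/s): A 20.063, B 9.8371
Sensible, products 25→169 °C: 745.32 kJ/s
Q = ΔH = 432.83 kJ/s = 432.83 kW
Heat supplied = 25970 kJ/min

Q_in = 26000 kJ/min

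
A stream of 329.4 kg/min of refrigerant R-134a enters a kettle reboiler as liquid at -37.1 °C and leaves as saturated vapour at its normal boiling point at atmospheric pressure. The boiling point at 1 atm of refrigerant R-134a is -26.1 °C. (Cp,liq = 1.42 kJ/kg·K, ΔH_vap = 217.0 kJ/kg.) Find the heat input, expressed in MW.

liquid -37.1→-26.1 °C: 15.62 kJ/kg
vaporisation at -26.1 °C: 217 kJ/kg
Δh = 15.62 + 217 = 232.62 kJ/kg
Q = ṁ·Δh = 329.4 kg/min × 232.62 kJ/kg = 76625 kJ/min
|Q| = 1277.1 kW = 1.2771 MW

Q = 1.28 MW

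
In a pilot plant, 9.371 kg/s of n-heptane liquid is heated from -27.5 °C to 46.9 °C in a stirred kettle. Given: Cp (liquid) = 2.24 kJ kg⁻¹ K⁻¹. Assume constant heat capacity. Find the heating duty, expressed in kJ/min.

Q = ṁ·Cp·ΔT = 9.371 × 2.24 × (46.9 − -27.5) = 1561.7 kJ/s
Heating duty = 93704 kJ/min

Q = 93700 kJ/min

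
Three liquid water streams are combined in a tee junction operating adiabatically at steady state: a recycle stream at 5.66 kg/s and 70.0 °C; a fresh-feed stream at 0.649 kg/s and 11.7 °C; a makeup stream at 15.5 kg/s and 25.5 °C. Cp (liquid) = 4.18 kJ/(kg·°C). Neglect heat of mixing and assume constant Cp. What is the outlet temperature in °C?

T_out = 36.6 °C

Energy balance with Q = 0: Σ ṁᵢCp,ᵢ(T_out − Tᵢ) = 0
Σ ṁᵢCp,ᵢTᵢ = 5.66×4.18×70.0 + 0.649×4.18×11.7 + 15.5×4.18×25.5 = 3340
Σ ṁᵢCp,ᵢ = 5.66×4.18 + 0.649×4.18 + 15.5×4.18 = 91.162
T_out = 3340 / 91.162 = 36.638 °C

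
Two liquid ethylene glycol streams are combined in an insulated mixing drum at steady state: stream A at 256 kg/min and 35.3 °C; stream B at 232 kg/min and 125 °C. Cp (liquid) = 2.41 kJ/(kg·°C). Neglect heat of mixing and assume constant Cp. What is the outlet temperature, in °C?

Adiabatic, steady state ⇒ Σ ṁᵢCp,ᵢ(T_out − Tᵢ) = 0
T_out = Σ ṁᵢCp,ᵢTᵢ / Σ ṁᵢCp,ᵢ
      = 91669 / 1176.1 = 77.944 °C

T_out = 77.9 °C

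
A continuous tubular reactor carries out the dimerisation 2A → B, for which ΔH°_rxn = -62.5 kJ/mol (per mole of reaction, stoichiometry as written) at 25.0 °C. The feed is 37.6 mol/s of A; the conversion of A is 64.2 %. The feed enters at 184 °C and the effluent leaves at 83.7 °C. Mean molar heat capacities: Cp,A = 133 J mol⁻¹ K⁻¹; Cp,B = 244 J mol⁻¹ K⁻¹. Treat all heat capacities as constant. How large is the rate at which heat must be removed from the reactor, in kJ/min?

Extent of reaction ξ = 0.642 × 37.6 / 2 = 12.07 mol/s
Reaction term: ξ·ΔH°_rxn = 12.07 × -62.5 = -754.35 kJ/s
Sensible, feed 184→25 °C: -795.13 kJ/s
Outlet flows (mol/s): A 13.461, B 12.07
Sensible, products 25→83.7 °C: 277.96 kJ/s
Q = ΔH = -1271.5 kJ/s = -1271.5 kW
Heat removed = 76291 kJ/min

Q_out = 76300 kJ/min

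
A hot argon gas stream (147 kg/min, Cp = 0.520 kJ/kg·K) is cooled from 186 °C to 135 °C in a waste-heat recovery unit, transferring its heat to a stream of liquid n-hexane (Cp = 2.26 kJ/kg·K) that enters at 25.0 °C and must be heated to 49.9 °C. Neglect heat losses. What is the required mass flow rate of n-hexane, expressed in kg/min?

ṁ_c = 69.3 kg/min

Heat released by hot stream: Q = 147 × 0.520 × (186 − 135) = 3898.4 kJ/min
Energy balance on cold side (adiabatic exchanger): Q = ṁ_c·Cp_c·(T_c,out − T_c,in)
ṁ_c = 3898.4 / [2.26 × (49.9 − 25.0)] = 69.276 kg/min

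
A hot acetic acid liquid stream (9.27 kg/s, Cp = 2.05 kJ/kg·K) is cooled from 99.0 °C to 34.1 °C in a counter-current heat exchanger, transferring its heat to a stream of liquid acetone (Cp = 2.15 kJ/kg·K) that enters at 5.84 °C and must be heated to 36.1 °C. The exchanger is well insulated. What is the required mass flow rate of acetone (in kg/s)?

ṁ_c = 19.0 kg/s

Heat released by hot stream: Q = 9.27 × 2.05 × (99.0 − 34.1) = 1233.3 kJ/s
Energy balance on cold side (adiabatic exchanger): Q = ṁ_c·Cp_c·(T_c,out − T_c,in)
ṁ_c = 1233.3 / [2.15 × (36.1 − 5.84)] = 18.957 kg/s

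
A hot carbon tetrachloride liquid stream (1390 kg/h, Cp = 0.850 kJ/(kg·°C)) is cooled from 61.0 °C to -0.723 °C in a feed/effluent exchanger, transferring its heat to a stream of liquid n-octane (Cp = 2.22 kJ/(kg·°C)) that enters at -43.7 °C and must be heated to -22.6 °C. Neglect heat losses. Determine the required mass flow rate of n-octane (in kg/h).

ṁ_c = 1560 kg/h

Heat released by hot stream: Q = 1390 × 0.850 × (61.0 − -0.723) = 72926 kJ/h
Energy balance on cold side (adiabatic exchanger): Q = ṁ_c·Cp_c·(T_c,out − T_c,in)
ṁ_c = 72926 / [2.22 × (-22.6 − -43.7)] = 1556.8 kg/h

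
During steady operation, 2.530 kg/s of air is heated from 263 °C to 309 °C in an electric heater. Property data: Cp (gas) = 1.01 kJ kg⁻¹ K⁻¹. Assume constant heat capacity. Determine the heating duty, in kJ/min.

Q = ṁ·Cp·ΔT = 2.530 × 1.01 × (309 − 263) = 117.54 kJ/s
Heating duty = 7052.6 kJ/min

Q = 7050 kJ/min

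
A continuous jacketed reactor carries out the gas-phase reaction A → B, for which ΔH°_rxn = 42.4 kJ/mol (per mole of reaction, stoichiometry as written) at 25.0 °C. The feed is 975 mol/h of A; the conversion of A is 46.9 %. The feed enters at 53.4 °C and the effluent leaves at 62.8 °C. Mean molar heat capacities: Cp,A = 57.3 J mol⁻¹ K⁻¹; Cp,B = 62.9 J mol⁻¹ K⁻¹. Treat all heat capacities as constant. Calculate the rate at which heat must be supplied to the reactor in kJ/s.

Q_in = 5.56 kJ/s

Extent of reaction ξ = 0.469 × 975 = 457.27 mol/h
Reaction term: ξ·ΔH°_rxn = 457.27 × 42.4 = 19388 kJ/h
Sensible, feed 53.4→25 °C: -1586.6 kJ/h
Outlet flows (mol/h): A 517.73, B 457.27
Sensible, products 25→62.8 °C: 2208.6 kJ/h
Q = ΔH = 20010 kJ/h = 5.5584 kW
Heat supplied = 5.5584 kJ/s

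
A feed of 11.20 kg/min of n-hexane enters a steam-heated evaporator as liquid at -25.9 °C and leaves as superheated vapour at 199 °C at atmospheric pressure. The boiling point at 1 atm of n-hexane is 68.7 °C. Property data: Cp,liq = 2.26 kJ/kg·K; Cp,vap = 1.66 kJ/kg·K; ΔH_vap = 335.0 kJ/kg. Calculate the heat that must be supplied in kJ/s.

liquid -25.9→68.7 °C: 213.8 kJ/kg
vaporisation at 68.7 °C: 335 kJ/kg
vapour 68.7→199 °C: 216.3 kJ/kg
Δh = 213.8 + 335 + 216.3 = 765.09 kJ/kg
Q = ṁ·Δh = 11.20 kg/min × 765.09 kJ/kg = 8569.1 kJ/min
|Q| = 142.82 kW

Q = 143 kJ/s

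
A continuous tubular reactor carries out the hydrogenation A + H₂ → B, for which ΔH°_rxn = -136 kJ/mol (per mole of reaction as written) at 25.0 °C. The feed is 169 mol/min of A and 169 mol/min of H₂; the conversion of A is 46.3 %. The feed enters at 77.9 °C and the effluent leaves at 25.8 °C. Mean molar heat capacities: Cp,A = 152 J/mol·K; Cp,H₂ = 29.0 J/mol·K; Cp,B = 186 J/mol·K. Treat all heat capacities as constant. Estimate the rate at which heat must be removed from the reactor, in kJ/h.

Extent of reaction ξ = 0.463 × 169 = 78.247 mol/min
Reaction term: ξ·ΔH°_rxn = 78.247 × -136 = -10642 kJ/min
Sensible, feed 77.9→25 °C: -1618.2 kJ/min
Outlet flows (mol/min): A 90.753, H₂ 90.753, B 78.247
Sensible, products 25→25.8 °C: 24.784 kJ/min
Q = ΔH = -12235 kJ/min = -203.92 kW
Heat removed = 734100 kJ/h

Q_out = 734000 kJ/h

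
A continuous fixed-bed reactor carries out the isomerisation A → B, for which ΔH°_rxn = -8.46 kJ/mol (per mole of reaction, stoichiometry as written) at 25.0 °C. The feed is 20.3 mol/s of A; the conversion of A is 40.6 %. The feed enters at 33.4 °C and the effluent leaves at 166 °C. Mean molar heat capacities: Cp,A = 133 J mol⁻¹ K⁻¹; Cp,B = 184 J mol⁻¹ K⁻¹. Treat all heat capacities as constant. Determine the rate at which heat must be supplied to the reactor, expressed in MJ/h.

Q_in = 1250 MJ/h

Extent of reaction ξ = 0.406 × 20.3 = 8.2418 mol/s
Reaction term: ξ·ΔH°_rxn = 8.2418 × -8.46 = -69.726 kJ/s
Sensible, feed 33.4→25 °C: -22.679 kJ/s
Outlet flows (mol/s): A 12.058, B 8.2418
Sensible, products 25→166 °C: 439.95 kJ/s
Q = ΔH = 347.55 kJ/s = 347.55 kW
Heat supplied = 1251.2 MJ/h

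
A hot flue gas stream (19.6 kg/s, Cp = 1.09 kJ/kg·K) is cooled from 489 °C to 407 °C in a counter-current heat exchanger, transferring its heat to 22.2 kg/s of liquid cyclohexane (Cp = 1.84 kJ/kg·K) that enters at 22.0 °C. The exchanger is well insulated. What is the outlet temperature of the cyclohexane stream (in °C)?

Heat released by hot stream: Q = 19.6 × 1.09 × (489 − 407) = 1751.8 kJ/s
Energy balance on cold side (adiabatic exchanger): Q = ṁ_c·Cp_c·(T_c,out − T_c,in)
T_c,out = 22.0 + 1751.8/(22.2 × 1.84) = 64.887 °C

T_c,out = 64.9 °C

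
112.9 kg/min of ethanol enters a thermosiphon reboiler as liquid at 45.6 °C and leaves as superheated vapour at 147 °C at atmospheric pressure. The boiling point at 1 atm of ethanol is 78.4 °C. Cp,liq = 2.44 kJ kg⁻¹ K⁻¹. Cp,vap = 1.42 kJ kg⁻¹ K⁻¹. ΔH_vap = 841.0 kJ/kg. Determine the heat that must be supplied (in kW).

Q = 1920 kW

liquid 45.6→78.4 °C: 80.032 kJ/kg
vaporisation at 78.4 °C: 841 kJ/kg
vapour 78.4→147 °C: 97.412 kJ/kg
Δh = 80.032 + 841 + 97.412 = 1018.4 kJ/kg
Q = ṁ·Δh = 112.9 kg/min × 1018.4 kJ/kg = 114980 kJ/min
|Q| = 1916.4 kW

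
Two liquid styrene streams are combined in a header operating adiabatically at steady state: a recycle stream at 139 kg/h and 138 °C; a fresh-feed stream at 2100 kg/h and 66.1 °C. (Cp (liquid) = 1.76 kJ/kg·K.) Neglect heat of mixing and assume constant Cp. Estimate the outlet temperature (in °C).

Adiabatic, steady state ⇒ Σ ṁᵢCp,ᵢ(T_out − Tᵢ) = 0
Σ ṁᵢCp,ᵢTᵢ = 139×1.76×138 + 2100×1.76×66.1 = 278070
Σ ṁᵢCp,ᵢ = 139×1.76 + 2100×1.76 = 3940.6
T_out = 278070 / 3940.6 = 70.564 °C

T_out = 70.6 °C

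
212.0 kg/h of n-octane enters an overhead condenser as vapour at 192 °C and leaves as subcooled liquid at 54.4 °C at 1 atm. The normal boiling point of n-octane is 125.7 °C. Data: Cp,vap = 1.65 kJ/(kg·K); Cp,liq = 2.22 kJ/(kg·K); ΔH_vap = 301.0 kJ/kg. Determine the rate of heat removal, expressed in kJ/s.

Q_c = 33.5 kJ/s

vapour 192→125.7 °C: -109.39 kJ/kg
condensation at 125.7 °C: -301 kJ/kg
liquid 125.7→54.4 °C: -158.29 kJ/kg
Δh = -109.39 + -301 + -158.29 = -568.68 kJ/kg
Q = ṁ·Δh = 212.0 kg/h × -568.68 kJ/kg = -120560 kJ/h
|Q| = 33.489 kW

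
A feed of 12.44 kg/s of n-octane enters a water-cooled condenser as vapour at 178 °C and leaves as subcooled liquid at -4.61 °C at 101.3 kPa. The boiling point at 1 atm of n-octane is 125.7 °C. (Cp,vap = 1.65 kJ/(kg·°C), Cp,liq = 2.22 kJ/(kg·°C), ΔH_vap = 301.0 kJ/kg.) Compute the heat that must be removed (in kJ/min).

Q_c = 505000 kJ/min

vapour 178→125.7 °C: -86.295 kJ/kg
condensation at 125.7 °C: -301 kJ/kg
liquid 125.7→-4.61 °C: -289.29 kJ/kg
Δh = -86.295 + -301 + -289.29 = -676.58 kJ/kg
Q = ṁ·Δh = 12.44 kg/s × -676.58 kJ/kg = -8416.7 kJ/s
|Q| = 8416.7 kW = 505000 kJ/min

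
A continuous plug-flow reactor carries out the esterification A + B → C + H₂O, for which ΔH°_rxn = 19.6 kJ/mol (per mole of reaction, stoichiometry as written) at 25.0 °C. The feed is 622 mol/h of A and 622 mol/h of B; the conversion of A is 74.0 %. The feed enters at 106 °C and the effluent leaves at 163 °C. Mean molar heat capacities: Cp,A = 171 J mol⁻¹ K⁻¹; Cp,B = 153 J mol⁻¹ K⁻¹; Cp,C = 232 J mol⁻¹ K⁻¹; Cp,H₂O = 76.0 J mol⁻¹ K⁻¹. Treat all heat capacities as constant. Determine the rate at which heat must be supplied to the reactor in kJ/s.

Extent of reaction ξ = 0.740 × 622 = 460.28 mol/h
Reaction term: ξ·ΔH°_rxn = 460.28 × 19.6 = 9021.5 kJ/h
Sensible, feed 106→25 °C: -16324 kJ/h
Outlet flows (mol/h): A 161.72, B 161.72, C 460.28, H₂O 460.28
Sensible, products 25→163 °C: 26795 kJ/h
Q = ΔH = 19492 kJ/h = 5.4145 kW
Heat supplied = 5.4145 kJ/s

Q_in = 5.41 kJ/s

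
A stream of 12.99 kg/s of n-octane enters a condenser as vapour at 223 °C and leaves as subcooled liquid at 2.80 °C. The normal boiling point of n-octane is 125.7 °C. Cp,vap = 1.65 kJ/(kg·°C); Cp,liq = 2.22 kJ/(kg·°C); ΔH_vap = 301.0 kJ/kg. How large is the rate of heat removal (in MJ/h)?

vapour 223→125.7 °C: -160.54 kJ/kg
condensation at 125.7 °C: -301 kJ/kg
liquid 125.7→2.80 °C: -272.84 kJ/kg
Δh = -160.54 + -301 + -272.84 = -734.38 kJ/kg
Q = ṁ·Δh = 12.99 kg/s × -734.38 kJ/kg = -9539.6 kJ/s
|Q| = 9539.6 kW = 34343 MJ/h

Q_c = 34300 MJ/h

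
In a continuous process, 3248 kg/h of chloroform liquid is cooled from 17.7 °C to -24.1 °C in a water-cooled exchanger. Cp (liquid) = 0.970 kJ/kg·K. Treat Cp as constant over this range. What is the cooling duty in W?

Q_c = 36600 W

Q = ṁ·Cp·ΔT = 3248 × 0.970 × (-24.1 − 17.7) = -131690 kJ/h
Converting: 131690 / 3600 s = 36.582 kW
Cooling duty = 36582 W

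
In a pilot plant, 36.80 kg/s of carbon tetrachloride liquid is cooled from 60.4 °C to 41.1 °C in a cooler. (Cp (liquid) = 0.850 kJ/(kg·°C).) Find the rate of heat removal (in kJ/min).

Q = ṁ·Cp·ΔT = 36.80 × 0.850 × (41.1 − 60.4) = -603.7 kJ/s
Cooling duty = 36222 kJ/min

Q_c = 36200 kJ/min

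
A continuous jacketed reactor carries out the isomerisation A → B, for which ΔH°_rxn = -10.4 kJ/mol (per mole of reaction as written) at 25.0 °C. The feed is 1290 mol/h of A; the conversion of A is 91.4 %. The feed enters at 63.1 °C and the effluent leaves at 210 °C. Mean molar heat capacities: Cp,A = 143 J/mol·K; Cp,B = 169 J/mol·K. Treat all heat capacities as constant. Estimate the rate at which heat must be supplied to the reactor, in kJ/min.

Extent of reaction ξ = 0.914 × 1290 = 1179.1 mol/h
Reaction term: ξ·ΔH°_rxn = 1179.1 × -10.4 = -12262 kJ/h
Sensible, feed 63.1→25 °C: -7028.3 kJ/h
Outlet flows (mol/h): A 110.94, B 1179.1
Sensible, products 25→210 °C: 39798 kJ/h
Q = ΔH = 20508 kJ/h = 5.6966 kW
Heat supplied = 341.79 kJ/min

Q_in = 342 kJ/min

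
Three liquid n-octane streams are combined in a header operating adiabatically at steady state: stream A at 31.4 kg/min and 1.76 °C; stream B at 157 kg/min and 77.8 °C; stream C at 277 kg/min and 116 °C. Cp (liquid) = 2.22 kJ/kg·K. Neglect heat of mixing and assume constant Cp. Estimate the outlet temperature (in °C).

T_out = 95.4 °C

No heat crosses the boundary, so H_out = H_in.
T_out = Σ ṁᵢCp,ᵢTᵢ / Σ ṁᵢCp,ᵢ
      = 98572 / 1033.2 = 95.406 °C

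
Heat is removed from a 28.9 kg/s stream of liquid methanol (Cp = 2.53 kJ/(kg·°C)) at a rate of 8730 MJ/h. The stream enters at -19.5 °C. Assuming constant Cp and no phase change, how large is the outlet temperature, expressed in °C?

Q = 8730 MJ/h = 2425 kJ/s
ΔT = Q/(ṁ·Cp) = 2425/(28.9×2.53) = 33.166 K
T_out = -19.5 − 33.166 = -52.666 °C

T_out = -52.7 °C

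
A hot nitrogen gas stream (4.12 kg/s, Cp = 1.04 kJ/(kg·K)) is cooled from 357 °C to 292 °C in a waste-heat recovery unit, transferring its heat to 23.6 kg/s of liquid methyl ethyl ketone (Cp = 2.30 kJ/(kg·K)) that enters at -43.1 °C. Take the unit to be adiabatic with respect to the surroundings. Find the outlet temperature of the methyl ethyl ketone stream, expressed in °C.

Heat released by hot stream: Q = 4.12 × 1.04 × (357 − 292) = 278.51 kJ/s
Energy balance on cold side (adiabatic exchanger): Q = ṁ_c·Cp_c·(T_c,out − T_c,in)
T_c,out = -43.1 + 278.51/(23.6 × 2.30) = -37.969 °C

T_c,out = -38.0 °C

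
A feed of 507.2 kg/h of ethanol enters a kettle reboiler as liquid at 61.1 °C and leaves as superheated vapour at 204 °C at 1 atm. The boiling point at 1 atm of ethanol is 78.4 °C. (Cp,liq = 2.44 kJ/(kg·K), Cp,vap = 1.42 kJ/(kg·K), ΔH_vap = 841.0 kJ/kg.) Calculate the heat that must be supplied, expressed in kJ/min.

liquid 61.1→78.4 °C: 42.212 kJ/kg
vaporisation at 78.4 °C: 841 kJ/kg
vapour 78.4→204 °C: 178.35 kJ/kg
Δh = 42.212 + 841 + 178.35 = 1061.6 kJ/kg
Q = ṁ·Δh = 507.2 kg/h × 1061.6 kJ/kg = 538430 kJ/h
|Q| = 149.56 kW = 8973.8 kJ/min

Q = 8970 kJ/min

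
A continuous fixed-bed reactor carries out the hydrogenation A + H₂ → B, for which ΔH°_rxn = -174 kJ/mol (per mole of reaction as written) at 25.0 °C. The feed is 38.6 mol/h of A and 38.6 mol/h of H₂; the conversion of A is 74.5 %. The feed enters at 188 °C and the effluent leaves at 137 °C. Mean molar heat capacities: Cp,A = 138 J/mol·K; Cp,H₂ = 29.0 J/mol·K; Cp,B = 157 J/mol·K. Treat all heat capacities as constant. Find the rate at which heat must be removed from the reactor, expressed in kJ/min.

Q_out = 89.4 kJ/min

Extent of reaction ξ = 0.745 × 38.6 = 28.757 mol/h
Reaction term: ξ·ΔH°_rxn = 28.757 × -174 = -5003.7 kJ/h
Sensible, feed 188→25 °C: -1050.7 kJ/h
Outlet flows (mol/h): A 9.843, H₂ 9.843, B 28.757
Sensible, products 25→137 °C: 689.77 kJ/h
Q = ΔH = -5364.7 kJ/h = -1.4902 kW
Heat removed = 89.411 kJ/min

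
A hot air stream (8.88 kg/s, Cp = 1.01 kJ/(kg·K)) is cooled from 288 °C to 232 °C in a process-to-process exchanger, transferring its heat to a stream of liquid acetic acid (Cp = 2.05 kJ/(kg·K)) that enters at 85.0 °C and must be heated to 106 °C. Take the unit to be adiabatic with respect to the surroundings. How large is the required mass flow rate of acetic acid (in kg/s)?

Heat released by hot stream: Q = 8.88 × 1.01 × (288 − 232) = 502.25 kJ/s
Energy balance on cold side (adiabatic exchanger): Q = ṁ_c·Cp_c·(T_c,out − T_c,in)
ṁ_c = 502.25 / [2.05 × (106 − 85.0)] = 11.667 kg/s

ṁ_c = 11.7 kg/s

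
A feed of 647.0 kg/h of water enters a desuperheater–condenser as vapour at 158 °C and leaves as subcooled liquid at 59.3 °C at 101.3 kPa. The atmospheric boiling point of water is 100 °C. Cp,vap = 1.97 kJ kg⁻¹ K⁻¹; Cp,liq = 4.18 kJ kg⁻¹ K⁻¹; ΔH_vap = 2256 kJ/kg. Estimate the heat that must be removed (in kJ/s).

vapour 158→100 °C: -114.26 kJ/kg
condensation at 100 °C: -2256 kJ/kg
liquid 100→59.3 °C: -170.13 kJ/kg
Δh = -114.26 + -2256 + -170.13 = -2540.4 kJ/kg
Q = ṁ·Δh = 647.0 kg/h × -2540.4 kJ/kg = -1.6436e+06 kJ/h
|Q| = 456.56 kW

Q_c = 457 kJ/s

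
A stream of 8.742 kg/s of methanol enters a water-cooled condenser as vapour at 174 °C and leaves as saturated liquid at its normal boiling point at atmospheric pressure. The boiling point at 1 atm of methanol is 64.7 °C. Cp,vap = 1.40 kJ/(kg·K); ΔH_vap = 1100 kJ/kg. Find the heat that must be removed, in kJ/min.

Q_c = 657000 kJ/min

vapour 174→64.7 °C: -153.02 kJ/kg
condensation at 64.7 °C: -1100 kJ/kg
Δh = -153.02 + -1100 = -1253 kJ/kg
Q = ṁ·Δh = 8.742 kg/s × -1253 kJ/kg = -10954 kJ/s
|Q| = 10954 kW = 657230 kJ/min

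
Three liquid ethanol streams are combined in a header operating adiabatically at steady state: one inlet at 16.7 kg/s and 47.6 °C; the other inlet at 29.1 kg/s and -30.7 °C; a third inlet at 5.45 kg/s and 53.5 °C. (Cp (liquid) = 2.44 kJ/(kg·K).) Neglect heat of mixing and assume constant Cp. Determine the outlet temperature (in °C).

No heat crosses the boundary, so H_out = H_in.
Σ ṁᵢCp,ᵢTᵢ = 16.7×2.44×47.6 + 29.1×2.44×-30.7 + 5.45×2.44×53.5 = 471.22
Σ ṁᵢCp,ᵢ = 16.7×2.44 + 29.1×2.44 + 5.45×2.44 = 125.05
T_out = 471.22 / 125.05 = 3.7683 °C

T_out = 3.77 °C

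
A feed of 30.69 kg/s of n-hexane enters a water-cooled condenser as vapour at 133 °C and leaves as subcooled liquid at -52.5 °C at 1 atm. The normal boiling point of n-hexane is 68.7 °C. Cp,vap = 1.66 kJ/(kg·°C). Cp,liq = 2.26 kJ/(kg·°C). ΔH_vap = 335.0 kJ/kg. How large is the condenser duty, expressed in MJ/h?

Q_c = 79100 MJ/h

vapour 133→68.7 °C: -106.74 kJ/kg
condensation at 68.7 °C: -335 kJ/kg
liquid 68.7→-52.5 °C: -273.91 kJ/kg
Δh = -106.74 + -335 + -273.91 = -715.65 kJ/kg
Q = ṁ·Δh = 30.69 kg/s × -715.65 kJ/kg = -21963 kJ/s
|Q| = 21963 kW = 79068 MJ/h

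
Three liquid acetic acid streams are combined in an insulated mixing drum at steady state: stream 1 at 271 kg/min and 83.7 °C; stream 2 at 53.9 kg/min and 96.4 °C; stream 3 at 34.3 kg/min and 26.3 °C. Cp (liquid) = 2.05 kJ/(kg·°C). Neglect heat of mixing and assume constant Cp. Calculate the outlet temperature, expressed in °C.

T_out = 80.1 °C

No heat crosses the boundary, so H_out = H_in.
Σ ṁᵢCp,ᵢTᵢ = 271×2.05×83.7 + 53.9×2.05×96.4 + 34.3×2.05×26.3 = 59001
Σ ṁᵢCp,ᵢ = 271×2.05 + 53.9×2.05 + 34.3×2.05 = 736.36
T_out = 59001 / 736.36 = 80.125 °C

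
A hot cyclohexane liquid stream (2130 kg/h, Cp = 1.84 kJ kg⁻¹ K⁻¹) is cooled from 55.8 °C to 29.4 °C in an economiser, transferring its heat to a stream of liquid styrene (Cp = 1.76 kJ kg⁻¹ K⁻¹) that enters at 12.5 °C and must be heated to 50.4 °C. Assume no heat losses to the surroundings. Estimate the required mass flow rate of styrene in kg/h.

ṁ_c = 1550 kg/h

Heat released by hot stream: Q = 2130 × 1.84 × (55.8 − 29.4) = 103470 kJ/h
Energy balance on cold side (adiabatic exchanger): Q = ṁ_c·Cp_c·(T_c,out − T_c,in)
ṁ_c = 103470 / [1.76 × (50.4 − 12.5)] = 1551.1 kg/h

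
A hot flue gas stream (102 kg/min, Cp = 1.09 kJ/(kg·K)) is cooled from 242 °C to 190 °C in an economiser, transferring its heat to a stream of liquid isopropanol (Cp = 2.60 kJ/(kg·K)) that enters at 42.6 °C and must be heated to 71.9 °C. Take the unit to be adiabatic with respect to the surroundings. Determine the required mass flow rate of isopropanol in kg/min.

Heat released by hot stream: Q = 102 × 1.09 × (242 − 190) = 5781.4 kJ/min
Energy balance on cold side (adiabatic exchanger): Q = ṁ_c·Cp_c·(T_c,out − T_c,in)
ṁ_c = 5781.4 / [2.60 × (71.9 − 42.6)] = 75.891 kg/min

ṁ_c = 75.9 kg/min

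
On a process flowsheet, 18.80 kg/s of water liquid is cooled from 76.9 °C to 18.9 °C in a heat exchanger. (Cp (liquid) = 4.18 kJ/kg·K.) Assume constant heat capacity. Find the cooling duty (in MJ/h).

Q_c = 16400 MJ/h

Q = ṁ·Cp·ΔT = 18.80 × 4.18 × (18.9 − 76.9) = -4557.9 kJ/s
Cooling duty = 16408 MJ/h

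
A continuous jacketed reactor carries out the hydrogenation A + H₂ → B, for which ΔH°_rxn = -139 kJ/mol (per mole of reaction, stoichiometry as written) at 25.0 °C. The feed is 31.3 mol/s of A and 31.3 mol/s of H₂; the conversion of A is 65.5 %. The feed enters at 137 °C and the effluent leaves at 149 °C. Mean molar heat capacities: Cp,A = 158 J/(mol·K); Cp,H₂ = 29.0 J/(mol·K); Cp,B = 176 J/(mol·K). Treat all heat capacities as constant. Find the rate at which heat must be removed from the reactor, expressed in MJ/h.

Q_out = 10100 MJ/h

Extent of reaction ξ = 0.655 × 31.3 = 20.502 mol/s
Reaction term: ξ·ΔH°_rxn = 20.502 × -139 = -2849.7 kJ/s
Sensible, feed 137→25 °C: -655.55 kJ/s
Outlet flows (mol/s): A 10.799, H₂ 10.799, B 20.502
Sensible, products 25→149 °C: 697.82 kJ/s
Q = ΔH = -2807.4 kJ/s = -2807.4 kW
Heat removed = 10107 MJ/h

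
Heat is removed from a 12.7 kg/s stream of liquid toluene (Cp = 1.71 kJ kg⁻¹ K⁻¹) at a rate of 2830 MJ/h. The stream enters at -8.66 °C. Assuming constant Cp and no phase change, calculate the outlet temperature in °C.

T_out = -44.9 °C

Q = 2830 MJ/h = 786.11 kJ/s
ΔT = Q/(ṁ·Cp) = 786.11/(12.7×1.71) = 36.198 K
T_out = -8.66 − 36.198 = -44.858 °C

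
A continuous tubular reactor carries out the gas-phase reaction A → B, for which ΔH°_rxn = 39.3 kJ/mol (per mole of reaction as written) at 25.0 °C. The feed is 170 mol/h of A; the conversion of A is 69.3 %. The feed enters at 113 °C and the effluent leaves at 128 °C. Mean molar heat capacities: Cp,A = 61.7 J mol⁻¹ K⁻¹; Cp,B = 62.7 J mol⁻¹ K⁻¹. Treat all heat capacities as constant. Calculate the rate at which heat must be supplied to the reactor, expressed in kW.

Extent of reaction ξ = 0.693 × 170 = 117.81 mol/h
Reaction term: ξ·ΔH°_rxn = 117.81 × 39.3 = 4629.9 kJ/h
Sensible, feed 113→25 °C: -923.03 kJ/h
Outlet flows (mol/h): A 52.19, B 117.81
Sensible, products 25→128 °C: 1092.5 kJ/h
Q = ΔH = 4799.4 kJ/h = 1.3332 kW
Heat supplied = 1.3332 kW

Q_in = 1.33 kW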